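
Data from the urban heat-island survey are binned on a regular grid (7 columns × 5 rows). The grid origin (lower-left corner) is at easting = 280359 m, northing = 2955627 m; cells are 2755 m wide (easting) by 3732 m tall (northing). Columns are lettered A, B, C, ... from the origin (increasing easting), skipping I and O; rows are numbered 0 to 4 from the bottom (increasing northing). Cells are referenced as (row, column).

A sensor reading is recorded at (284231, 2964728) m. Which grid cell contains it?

Column index: ⌊(284231 − 280359) / 2755⌋ = ⌊1.405⌋ = 1 → column B
Row offset from origin: ⌊(2964728 − 2955627) / 3732⌋ = ⌊2.439⌋ = 2 → row 2

(2, B)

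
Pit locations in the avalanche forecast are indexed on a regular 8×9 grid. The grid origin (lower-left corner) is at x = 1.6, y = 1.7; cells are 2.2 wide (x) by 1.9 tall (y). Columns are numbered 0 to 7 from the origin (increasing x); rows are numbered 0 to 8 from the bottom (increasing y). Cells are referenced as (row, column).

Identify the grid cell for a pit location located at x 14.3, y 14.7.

Column index: ⌊(14.3 − 1.6) / 2.2⌋ = ⌊5.773⌋ = 5
Row offset from origin: ⌊(14.7 − 1.7) / 1.9⌋ = ⌊6.842⌋ = 6 → row 6

(6, 5)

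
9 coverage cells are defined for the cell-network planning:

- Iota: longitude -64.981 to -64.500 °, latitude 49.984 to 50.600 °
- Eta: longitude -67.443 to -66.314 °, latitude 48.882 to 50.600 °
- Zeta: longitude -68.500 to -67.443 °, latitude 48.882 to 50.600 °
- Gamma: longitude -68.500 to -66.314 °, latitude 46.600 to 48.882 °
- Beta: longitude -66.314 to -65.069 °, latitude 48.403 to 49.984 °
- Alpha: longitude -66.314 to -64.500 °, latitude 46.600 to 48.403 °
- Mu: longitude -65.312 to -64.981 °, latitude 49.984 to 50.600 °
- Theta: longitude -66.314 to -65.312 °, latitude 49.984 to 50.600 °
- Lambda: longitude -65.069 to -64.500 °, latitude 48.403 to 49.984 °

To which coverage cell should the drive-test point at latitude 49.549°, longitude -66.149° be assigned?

Beta

The point has longitude = -66.149 and latitude = 49.549.
Only Beta satisfies -66.314 ≤ longitude ≤ -65.069 and 48.403 ≤ latitude ≤ 49.984.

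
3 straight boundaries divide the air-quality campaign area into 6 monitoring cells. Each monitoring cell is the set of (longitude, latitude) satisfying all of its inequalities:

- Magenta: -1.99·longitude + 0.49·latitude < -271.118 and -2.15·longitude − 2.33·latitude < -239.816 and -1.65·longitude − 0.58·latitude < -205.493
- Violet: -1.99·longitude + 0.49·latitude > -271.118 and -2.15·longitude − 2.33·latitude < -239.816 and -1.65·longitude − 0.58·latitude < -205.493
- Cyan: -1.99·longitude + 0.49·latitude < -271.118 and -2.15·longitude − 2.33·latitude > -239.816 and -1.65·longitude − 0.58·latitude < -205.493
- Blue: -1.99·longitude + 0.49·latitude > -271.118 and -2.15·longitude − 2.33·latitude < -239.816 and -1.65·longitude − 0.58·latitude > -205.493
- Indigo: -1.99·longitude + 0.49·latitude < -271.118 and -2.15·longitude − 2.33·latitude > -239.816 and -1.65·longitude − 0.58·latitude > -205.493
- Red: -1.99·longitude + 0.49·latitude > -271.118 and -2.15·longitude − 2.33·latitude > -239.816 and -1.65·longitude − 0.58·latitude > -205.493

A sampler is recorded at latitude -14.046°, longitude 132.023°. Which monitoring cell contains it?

Violet

-1.99·132.023 + 0.49·-14.046 = -269.608, which is > -271.118
-2.15·132.023 − 2.33·-14.046 = -251.122, which is < -239.816
-1.65·132.023 − 0.58·-14.046 = -209.691, which is < -205.493
This sign pattern matches Violet.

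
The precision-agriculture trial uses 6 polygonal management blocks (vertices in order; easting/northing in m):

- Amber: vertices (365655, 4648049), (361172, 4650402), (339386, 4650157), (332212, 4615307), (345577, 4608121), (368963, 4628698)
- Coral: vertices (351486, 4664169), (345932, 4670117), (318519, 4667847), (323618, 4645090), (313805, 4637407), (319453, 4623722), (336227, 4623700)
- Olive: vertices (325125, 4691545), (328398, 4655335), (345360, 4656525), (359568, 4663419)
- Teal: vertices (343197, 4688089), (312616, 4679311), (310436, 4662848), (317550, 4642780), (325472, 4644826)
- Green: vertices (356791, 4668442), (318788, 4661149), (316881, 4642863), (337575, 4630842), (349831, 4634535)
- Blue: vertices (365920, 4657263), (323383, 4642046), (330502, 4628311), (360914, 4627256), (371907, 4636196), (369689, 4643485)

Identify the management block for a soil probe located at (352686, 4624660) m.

Amber

Cast a ray rightward from (352686, 4624660). For each polygon, the edges (by vertex number in listed order) whose endpoints lie on opposite sides of northing = 4624660, where each meets that height, and whether that is right or left of the point:
Amber: 3–4 at easting≈334137.3 (left), 5–6 at easting≈364373.8 (right) → 1 crossing.
Coral: 5–6 at easting≈319065.9 (left), 7–1 at easting≈336589.0 (left) → 0 crossings.
Olive: no edge straddles that height → 0 crossings.
Teal: no edge straddles that height → 0 crossings.
Green: no edge straddles that height → 0 crossings.
Blue: no edge straddles that height → 0 crossings.
Only Amber has an odd count, so the point is inside Amber.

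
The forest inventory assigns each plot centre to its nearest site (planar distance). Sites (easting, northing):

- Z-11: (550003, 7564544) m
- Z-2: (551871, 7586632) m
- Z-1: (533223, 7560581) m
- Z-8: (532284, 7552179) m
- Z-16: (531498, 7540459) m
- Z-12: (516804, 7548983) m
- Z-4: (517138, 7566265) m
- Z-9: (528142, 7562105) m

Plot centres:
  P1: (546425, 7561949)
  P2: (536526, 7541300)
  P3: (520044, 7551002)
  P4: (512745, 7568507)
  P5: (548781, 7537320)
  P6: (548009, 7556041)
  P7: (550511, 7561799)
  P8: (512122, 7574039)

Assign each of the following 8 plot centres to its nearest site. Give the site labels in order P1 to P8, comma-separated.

P1 → Z-11 (d²=19536109.00)
P2 → Z-16 (d²=25988065.00)
P3 → Z-12 (d²=14573961.00)
P4 → Z-4 (d²=24325013.00)
P5 → Z-16 (d²=308555410.00)
P6 → Z-11 (d²=76277045.00)
P7 → Z-11 (d²=7793089.00)
P8 → Z-4 (d²=85595332.00)

Z-11, Z-16, Z-12, Z-4, Z-16, Z-11, Z-11, Z-4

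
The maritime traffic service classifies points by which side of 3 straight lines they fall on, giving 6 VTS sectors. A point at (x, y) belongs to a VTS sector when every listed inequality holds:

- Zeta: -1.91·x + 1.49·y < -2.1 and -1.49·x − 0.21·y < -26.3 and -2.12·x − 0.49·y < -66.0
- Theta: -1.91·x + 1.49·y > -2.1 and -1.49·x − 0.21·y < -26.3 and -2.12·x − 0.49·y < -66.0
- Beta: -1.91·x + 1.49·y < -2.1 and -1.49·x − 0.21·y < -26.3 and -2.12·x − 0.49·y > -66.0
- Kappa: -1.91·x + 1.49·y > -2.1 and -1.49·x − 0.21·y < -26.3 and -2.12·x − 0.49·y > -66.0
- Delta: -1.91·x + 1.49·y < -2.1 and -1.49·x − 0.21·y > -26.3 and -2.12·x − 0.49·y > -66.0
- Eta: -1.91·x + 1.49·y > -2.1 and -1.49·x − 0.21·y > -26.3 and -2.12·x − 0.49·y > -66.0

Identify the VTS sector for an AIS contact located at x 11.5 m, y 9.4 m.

-1.91·11.5 + 1.49·9.4 = -7.959, which is < -2.1
-1.49·11.5 − 0.21·9.4 = -19.109, which is > -26.3
-2.12·11.5 − 0.49·9.4 = -28.986, which is > -66.0
This sign pattern matches Delta.

Delta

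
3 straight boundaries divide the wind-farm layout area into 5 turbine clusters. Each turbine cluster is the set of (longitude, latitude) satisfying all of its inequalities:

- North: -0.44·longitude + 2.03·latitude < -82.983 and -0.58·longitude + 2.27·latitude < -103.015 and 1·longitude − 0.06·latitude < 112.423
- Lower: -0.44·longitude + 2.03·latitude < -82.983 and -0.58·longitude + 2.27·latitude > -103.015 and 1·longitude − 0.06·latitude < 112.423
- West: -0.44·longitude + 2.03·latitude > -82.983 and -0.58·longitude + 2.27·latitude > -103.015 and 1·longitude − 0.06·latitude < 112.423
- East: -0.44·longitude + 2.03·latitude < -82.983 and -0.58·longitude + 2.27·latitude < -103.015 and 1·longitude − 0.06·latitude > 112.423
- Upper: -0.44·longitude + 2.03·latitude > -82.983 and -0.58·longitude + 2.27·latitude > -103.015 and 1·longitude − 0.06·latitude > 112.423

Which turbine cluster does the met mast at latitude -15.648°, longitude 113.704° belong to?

Upper

-0.44·113.704 + 2.03·-15.648 = -81.795, which is > -82.983
-0.58·113.704 + 2.27·-15.648 = -101.469, which is > -103.015
1·113.704 − 0.06·-15.648 = 114.643, which is > 112.423
This sign pattern matches Upper.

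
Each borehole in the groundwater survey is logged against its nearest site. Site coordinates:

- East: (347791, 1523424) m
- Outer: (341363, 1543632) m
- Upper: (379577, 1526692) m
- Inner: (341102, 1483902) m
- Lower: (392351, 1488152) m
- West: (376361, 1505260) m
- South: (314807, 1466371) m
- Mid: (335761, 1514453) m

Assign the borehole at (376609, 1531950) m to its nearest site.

Squared distances to each site:
East: 903169800.000; Outer: 1378749640.000; Upper: 36455588.000; Inner: 3569357353.000; Lower: 2166075368.000; West: 712417604.000; South: 8120092445.000; Mid: 1974704113.000.
Minimum at Upper.

Upper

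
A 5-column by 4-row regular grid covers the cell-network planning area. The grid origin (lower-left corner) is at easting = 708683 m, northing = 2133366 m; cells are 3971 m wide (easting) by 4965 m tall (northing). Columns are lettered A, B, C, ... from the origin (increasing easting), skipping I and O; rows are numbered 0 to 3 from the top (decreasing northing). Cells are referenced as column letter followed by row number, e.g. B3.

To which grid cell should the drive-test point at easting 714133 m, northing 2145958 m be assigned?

B1

Column index: ⌊(714133 − 708683) / 3971⌋ = ⌊1.372⌋ = 1 → column B
Row offset from origin: ⌊(2145958 − 2133366) / 4965⌋ = ⌊2.536⌋ = 2 → row 1 (counted from top)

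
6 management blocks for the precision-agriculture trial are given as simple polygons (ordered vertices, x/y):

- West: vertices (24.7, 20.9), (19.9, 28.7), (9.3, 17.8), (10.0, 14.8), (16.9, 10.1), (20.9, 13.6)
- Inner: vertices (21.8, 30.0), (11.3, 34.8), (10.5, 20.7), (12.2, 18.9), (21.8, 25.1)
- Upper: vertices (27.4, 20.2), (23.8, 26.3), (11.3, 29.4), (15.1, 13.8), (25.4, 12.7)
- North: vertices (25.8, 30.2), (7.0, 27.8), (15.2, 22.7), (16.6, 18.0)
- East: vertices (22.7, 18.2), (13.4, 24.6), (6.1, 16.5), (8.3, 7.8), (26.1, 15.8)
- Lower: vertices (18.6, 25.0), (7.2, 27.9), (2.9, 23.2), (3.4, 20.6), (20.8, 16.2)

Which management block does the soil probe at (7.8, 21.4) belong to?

Lower

Cast a ray rightward from (7.8, 21.4). For each polygon, the edges (by vertex number in listed order) whose endpoints lie on opposite sides of y = 21.4, where each meets that height, and whether that is right or left of the point:
West: 1–2 at x≈24.39 (right), 2–3 at x≈12.80 (right) → 2 crossings.
Inner: 2–3 at x≈10.54 (right), 4–5 at x≈16.07 (right) → 2 crossings.
Upper: 1–2 at x≈26.69 (right), 3–4 at x≈13.25 (right) → 2 crossings.
North: 3–4 at x≈15.59 (right), 4–1 at x≈19.16 (right) → 2 crossings.
East: 1–2 at x≈18.05 (right), 2–3 at x≈10.52 (right) → 2 crossings.
Lower: 3–4 at x≈3.25 (left), 5–1 at x≈19.50 (right) → 1 crossing.
Only Lower has an odd count, so the point is inside Lower.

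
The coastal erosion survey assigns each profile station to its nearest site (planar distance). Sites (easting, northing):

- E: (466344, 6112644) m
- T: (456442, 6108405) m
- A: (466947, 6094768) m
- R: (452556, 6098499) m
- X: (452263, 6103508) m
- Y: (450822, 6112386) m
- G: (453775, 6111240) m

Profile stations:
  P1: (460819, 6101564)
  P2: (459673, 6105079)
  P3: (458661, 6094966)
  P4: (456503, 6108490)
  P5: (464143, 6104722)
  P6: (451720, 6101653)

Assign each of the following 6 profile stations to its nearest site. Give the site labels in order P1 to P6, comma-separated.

P1 → T (d²=65957410.00)
P2 → T (d²=21501637.00)
P3 → R (d²=49753114.00)
P4 → T (d²=10946.00)
P5 → E (d²=67602485.00)
P6 → X (d²=3735874.00)

T, T, R, T, E, X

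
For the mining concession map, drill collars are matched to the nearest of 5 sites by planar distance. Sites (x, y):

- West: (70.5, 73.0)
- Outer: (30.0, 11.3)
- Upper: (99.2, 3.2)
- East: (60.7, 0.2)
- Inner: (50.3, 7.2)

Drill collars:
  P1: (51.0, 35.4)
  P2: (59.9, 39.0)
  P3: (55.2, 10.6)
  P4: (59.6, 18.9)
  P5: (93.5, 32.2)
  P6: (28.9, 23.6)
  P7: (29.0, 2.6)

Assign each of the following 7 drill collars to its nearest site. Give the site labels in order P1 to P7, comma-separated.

P1 → Inner (d²=795.73)
P2 → Inner (d²=1103.40)
P3 → Inner (d²=35.57)
P4 → Inner (d²=223.38)
P5 → Upper (d²=873.49)
P6 → Outer (d²=152.50)
P7 → Outer (d²=76.69)

Inner, Inner, Inner, Inner, Upper, Outer, Outer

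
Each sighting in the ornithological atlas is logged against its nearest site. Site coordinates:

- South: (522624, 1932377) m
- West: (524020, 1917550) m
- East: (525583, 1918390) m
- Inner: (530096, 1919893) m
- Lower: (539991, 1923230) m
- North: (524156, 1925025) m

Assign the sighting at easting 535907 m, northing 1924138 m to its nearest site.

Squared distances to each site:
South: 244319210.000; West: 184702513.000; East: 139624480.000; Inner: 51787746.000; Lower: 17503520.000; North: 138872770.000.
Minimum at Lower.

Lower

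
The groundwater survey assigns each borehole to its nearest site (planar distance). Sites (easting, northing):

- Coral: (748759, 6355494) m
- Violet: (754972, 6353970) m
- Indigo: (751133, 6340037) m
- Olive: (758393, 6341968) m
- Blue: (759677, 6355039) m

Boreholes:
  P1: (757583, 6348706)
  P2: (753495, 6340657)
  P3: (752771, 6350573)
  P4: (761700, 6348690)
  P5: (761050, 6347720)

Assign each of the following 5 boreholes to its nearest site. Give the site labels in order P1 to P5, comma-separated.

P1 → Violet (d²=34527017.00)
P2 → Indigo (d²=5963444.00)
P3 → Violet (d²=16384010.00)
P4 → Blue (d²=44402330.00)
P5 → Olive (d²=40145153.00)

Violet, Indigo, Violet, Blue, Olive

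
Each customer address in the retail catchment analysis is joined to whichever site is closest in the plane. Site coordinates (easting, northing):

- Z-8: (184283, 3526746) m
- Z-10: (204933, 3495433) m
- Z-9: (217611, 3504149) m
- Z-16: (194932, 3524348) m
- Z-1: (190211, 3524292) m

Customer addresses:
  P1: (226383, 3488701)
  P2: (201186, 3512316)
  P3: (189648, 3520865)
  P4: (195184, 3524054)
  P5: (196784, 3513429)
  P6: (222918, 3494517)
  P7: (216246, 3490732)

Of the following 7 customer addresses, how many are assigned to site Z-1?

P1 → Z-9
P2 → Z-16
P3 → Z-1
P4 → Z-16
P5 → Z-16
P6 → Z-9
P7 → Z-10
1 of the 7 goes to Z-1.

1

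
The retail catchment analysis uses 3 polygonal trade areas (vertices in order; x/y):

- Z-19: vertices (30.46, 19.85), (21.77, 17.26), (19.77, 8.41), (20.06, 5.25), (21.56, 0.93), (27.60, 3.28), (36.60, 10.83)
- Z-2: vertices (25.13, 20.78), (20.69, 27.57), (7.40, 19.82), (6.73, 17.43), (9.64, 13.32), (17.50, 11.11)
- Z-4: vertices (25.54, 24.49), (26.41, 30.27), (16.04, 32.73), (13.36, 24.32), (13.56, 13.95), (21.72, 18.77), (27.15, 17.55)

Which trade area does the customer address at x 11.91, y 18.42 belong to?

Z-2

Cast a ray rightward from (11.91, 18.42). For each polygon, the edges (by vertex number in listed order) whose endpoints lie on opposite sides of y = 18.42, where each meets that height, and whether that is right or left of the point:
Z-19: 1–2 at x≈25.662 (right), 7–1 at x≈31.433 (right) → 2 crossings.
Z-2: 3–4 at x≈7.008 (left), 6–1 at x≈23.268 (right) → 1 crossing.
Z-4: 4–5 at x≈13.474 (right), 5–6 at x≈21.127 (right), 6–7 at x≈23.278 (right), 7–1 at x≈26.948 (right) → 4 crossings.
Only Z-2 has an odd count, so the point is inside Z-2.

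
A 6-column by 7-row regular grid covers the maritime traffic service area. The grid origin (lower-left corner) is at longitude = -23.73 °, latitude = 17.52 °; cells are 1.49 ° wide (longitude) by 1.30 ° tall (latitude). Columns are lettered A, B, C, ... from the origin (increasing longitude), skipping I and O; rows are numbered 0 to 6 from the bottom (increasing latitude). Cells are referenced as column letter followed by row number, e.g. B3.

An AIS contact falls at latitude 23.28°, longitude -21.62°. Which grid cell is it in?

B4

Column index: ⌊(-21.62 − -23.73) / 1.49⌋ = ⌊1.416⌋ = 1 → column B
Row offset from origin: ⌊(23.28 − 17.52) / 1.30⌋ = ⌊4.431⌋ = 4 → row 4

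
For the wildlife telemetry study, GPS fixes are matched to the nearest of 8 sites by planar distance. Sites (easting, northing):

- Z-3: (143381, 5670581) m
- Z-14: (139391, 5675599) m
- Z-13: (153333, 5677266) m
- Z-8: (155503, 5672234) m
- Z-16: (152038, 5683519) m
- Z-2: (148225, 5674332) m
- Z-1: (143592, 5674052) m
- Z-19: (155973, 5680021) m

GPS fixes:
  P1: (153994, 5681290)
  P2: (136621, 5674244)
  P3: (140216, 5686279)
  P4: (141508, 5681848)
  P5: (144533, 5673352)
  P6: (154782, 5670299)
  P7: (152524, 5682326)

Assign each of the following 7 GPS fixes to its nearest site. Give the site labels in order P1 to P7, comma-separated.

Z-19, Z-14, Z-14, Z-14, Z-1, Z-8, Z-16

P1 → Z-19 (d²=5526802.00)
P2 → Z-14 (d²=9508925.00)
P3 → Z-14 (d²=114743025.00)
P4 → Z-14 (d²=43531690.00)
P5 → Z-1 (d²=1375481.00)
P6 → Z-8 (d²=4264066.00)
P7 → Z-16 (d²=1659445.00)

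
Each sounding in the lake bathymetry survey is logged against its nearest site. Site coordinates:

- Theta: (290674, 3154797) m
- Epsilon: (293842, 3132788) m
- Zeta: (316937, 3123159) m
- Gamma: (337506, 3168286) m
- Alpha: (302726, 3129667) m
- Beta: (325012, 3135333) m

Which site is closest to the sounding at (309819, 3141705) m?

Squared distances to each site:
Theta: 537931489.000; Epsilon: 334777418.000; Zeta: 394620040.000; Gamma: 1473119530.000; Alpha: 195224093.000; Beta: 271429633.000.
Minimum at Alpha.

Alpha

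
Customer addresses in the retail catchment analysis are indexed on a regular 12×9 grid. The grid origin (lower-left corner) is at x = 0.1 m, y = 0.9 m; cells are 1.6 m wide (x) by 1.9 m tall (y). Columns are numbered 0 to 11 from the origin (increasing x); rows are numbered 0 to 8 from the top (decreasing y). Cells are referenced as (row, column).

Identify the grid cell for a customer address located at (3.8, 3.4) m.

Column index: ⌊(3.8 − 0.1) / 1.6⌋ = ⌊2.312⌋ = 2
Row offset from origin: ⌊(3.4 − 0.9) / 1.9⌋ = ⌊1.316⌋ = 1 → row 7 (counted from top)

(7, 2)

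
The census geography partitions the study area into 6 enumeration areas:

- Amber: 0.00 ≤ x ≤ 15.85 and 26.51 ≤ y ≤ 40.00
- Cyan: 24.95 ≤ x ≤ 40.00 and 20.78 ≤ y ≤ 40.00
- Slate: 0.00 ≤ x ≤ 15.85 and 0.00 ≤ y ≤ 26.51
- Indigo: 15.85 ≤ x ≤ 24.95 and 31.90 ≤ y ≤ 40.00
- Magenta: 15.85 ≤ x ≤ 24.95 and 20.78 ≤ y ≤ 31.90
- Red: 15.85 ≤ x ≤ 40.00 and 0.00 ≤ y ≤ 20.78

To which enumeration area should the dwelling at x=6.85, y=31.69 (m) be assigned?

Amber

The point has x = 6.85 and y = 31.69.
Only Amber satisfies 0.00 ≤ x ≤ 15.85 and 26.51 ≤ y ≤ 40.00.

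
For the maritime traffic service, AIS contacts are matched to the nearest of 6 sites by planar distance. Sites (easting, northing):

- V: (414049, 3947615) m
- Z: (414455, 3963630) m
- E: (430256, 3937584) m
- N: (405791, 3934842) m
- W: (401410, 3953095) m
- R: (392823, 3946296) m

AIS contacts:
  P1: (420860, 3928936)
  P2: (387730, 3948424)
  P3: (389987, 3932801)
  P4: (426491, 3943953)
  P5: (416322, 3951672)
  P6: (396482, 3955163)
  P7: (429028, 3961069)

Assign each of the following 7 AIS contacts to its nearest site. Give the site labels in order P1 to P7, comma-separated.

E, R, R, E, V, W, Z

P1 → E (d²=163072720.00)
P2 → R (d²=30467033.00)
P3 → R (d²=190157921.00)
P4 → E (d²=54739386.00)
P5 → V (d²=21625778.00)
P6 → W (d²=28561808.00)
P7 → Z (d²=218931050.00)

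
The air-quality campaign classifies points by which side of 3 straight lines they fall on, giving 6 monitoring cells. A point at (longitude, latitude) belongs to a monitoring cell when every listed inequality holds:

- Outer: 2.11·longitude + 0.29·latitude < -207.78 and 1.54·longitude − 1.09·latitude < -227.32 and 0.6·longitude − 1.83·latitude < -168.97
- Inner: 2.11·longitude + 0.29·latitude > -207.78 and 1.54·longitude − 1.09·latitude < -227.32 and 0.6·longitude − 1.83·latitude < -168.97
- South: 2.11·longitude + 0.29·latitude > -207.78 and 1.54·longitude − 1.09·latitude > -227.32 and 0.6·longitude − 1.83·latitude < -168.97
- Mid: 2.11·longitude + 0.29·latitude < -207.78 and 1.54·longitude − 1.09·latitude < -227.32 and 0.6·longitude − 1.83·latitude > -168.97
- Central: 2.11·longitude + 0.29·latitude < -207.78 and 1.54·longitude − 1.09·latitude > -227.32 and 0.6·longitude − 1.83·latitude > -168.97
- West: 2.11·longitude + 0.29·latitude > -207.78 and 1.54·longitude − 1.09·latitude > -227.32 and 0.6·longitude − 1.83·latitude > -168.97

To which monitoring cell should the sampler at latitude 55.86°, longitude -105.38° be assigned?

2.11·-105.38 + 0.29·55.86 = -206.152, which is > -207.78
1.54·-105.38 − 1.09·55.86 = -223.173, which is > -227.32
0.6·-105.38 − 1.83·55.86 = -165.452, which is > -168.97
This sign pattern matches West.

West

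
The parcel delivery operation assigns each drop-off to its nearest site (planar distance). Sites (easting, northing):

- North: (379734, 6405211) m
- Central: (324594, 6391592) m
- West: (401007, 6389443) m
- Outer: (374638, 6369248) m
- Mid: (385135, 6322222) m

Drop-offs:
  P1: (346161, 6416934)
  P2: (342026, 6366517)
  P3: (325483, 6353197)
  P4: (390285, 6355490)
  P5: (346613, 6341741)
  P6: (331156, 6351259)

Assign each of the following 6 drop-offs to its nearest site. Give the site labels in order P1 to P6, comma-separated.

P1 → Central (d²=1107352453.00)
P2 → Central (d²=932630249.00)
P3 → Central (d²=1474966346.00)
P4 → Outer (d²=434111173.00)
P5 → Outer (d²=1542035674.00)
P6 → Central (d²=1669810733.00)

Central, Central, Central, Outer, Outer, Central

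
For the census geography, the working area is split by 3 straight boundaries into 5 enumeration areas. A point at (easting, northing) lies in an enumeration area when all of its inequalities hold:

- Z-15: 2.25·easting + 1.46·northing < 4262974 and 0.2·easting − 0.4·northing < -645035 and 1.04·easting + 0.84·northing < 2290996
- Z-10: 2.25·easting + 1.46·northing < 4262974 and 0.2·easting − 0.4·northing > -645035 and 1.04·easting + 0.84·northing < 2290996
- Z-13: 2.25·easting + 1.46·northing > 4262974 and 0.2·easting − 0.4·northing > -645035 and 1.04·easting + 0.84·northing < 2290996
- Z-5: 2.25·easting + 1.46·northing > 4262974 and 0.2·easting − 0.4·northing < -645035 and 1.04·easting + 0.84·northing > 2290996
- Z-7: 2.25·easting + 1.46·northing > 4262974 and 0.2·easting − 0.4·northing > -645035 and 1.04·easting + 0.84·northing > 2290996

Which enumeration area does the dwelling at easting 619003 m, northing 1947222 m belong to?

Z-15

2.25·619003 + 1.46·1947222 = 4235700.870, which is < 4262974
0.2·619003 − 0.4·1947222 = -655088.200, which is < -645035
1.04·619003 + 0.84·1947222 = 2279429.600, which is < 2290996
This sign pattern matches Z-15.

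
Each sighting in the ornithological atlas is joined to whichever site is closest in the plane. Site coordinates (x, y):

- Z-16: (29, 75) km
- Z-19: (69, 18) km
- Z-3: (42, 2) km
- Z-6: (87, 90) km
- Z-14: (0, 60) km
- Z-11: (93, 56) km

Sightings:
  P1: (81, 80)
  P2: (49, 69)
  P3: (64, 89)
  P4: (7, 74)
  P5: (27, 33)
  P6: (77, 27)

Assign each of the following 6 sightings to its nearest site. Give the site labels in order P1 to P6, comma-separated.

P1 → Z-6 (d²=136.00)
P2 → Z-16 (d²=436.00)
P3 → Z-6 (d²=530.00)
P4 → Z-14 (d²=245.00)
P5 → Z-3 (d²=1186.00)
P6 → Z-19 (d²=145.00)

Z-6, Z-16, Z-6, Z-14, Z-3, Z-19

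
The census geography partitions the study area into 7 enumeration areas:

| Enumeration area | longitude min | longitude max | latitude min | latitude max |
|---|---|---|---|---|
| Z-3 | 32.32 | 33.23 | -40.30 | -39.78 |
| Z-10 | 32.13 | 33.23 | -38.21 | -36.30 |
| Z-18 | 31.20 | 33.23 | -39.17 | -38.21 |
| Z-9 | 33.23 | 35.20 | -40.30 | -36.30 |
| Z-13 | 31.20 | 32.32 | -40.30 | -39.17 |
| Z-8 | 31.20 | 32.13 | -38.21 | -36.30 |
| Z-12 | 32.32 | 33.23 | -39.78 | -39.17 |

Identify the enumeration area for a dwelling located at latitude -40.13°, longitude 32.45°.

Z-3

The point has longitude = 32.45 and latitude = -40.13.
Only Z-3 satisfies 32.32 ≤ longitude ≤ 33.23 and -40.30 ≤ latitude ≤ -39.78.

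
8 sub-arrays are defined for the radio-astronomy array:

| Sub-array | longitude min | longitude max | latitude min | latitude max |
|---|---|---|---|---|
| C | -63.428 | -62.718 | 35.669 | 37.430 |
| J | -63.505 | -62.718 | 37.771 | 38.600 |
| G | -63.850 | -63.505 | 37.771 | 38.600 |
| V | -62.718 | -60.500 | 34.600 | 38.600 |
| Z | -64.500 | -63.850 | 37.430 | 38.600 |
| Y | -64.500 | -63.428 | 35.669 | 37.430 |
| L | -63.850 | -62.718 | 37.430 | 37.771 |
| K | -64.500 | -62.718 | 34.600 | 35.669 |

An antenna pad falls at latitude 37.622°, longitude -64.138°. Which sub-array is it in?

The point has longitude = -64.138 and latitude = 37.622.
Only Z satisfies -64.500 ≤ longitude ≤ -63.850 and 37.430 ≤ latitude ≤ 38.600.

Z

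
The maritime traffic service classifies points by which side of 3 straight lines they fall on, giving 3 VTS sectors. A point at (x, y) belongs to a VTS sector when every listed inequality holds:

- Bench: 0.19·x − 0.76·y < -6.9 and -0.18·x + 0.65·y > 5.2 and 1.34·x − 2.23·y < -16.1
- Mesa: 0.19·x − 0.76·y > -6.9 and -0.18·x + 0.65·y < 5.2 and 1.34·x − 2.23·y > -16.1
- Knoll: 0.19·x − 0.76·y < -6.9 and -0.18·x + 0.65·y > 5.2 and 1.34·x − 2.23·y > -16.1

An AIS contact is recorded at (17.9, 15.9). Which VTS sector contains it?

Knoll

0.19·17.9 − 0.76·15.9 = -8.683, which is < -6.9
-0.18·17.9 + 0.65·15.9 = 7.113, which is > 5.2
1.34·17.9 − 2.23·15.9 = -11.471, which is > -16.1
This sign pattern matches Knoll.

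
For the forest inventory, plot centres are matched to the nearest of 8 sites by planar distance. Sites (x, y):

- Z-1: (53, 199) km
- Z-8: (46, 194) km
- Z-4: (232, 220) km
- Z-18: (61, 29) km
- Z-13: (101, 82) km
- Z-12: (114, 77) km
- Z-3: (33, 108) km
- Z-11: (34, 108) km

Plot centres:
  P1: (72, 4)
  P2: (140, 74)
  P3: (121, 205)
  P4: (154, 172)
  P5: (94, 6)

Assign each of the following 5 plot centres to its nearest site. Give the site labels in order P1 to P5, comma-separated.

Z-18, Z-12, Z-1, Z-4, Z-18

P1 → Z-18 (d²=746.00)
P2 → Z-12 (d²=685.00)
P3 → Z-1 (d²=4660.00)
P4 → Z-4 (d²=8388.00)
P5 → Z-18 (d²=1618.00)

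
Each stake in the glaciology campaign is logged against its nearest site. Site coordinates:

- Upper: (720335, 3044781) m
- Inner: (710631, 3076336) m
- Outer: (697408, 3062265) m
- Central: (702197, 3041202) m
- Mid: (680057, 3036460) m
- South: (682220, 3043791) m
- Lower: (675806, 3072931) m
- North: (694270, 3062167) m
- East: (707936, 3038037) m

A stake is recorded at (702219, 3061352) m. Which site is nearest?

Squared distances to each site:
Upper: 602787497.000; Inner: 295282000.000; Outer: 23979290.000; Central: 406022984.000; Mid: 1110765908.000; South: 708348722.000; Lower: 831719810.000; North: 63850826.000; East: 576273314.000.
Minimum at Outer.

Outer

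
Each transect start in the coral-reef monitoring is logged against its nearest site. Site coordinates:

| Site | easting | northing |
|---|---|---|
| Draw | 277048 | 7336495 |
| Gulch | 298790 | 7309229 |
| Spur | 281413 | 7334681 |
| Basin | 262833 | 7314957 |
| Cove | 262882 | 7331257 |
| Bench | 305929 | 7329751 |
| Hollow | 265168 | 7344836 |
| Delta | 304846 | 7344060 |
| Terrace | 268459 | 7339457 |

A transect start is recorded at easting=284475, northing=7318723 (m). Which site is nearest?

Spur

Squared distances to each site:
Draw: 371004313.000; Gulch: 295055261.000; Spur: 264033608.000; Basin: 482558920.000; Cove: 623358805.000; Bench: 581890900.000; Hollow: 1054649018.000; Delta: 1056941210.000; Terrace: 686411012.000.
Minimum at Spur.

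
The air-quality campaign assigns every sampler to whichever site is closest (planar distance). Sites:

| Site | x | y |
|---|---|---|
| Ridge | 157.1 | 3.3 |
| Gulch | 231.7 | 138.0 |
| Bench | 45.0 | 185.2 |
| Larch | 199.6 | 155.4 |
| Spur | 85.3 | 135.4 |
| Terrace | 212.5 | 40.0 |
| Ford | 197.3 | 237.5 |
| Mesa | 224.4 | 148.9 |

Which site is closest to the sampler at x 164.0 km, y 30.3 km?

Ridge

Squared distances to each site:
Ridge: 776.610; Gulch: 16182.580; Bench: 38155.010; Larch: 16917.370; Spur: 17239.700; Terrace: 2446.340; Ford: 44040.730; Mesa: 17714.120.
Minimum at Ridge.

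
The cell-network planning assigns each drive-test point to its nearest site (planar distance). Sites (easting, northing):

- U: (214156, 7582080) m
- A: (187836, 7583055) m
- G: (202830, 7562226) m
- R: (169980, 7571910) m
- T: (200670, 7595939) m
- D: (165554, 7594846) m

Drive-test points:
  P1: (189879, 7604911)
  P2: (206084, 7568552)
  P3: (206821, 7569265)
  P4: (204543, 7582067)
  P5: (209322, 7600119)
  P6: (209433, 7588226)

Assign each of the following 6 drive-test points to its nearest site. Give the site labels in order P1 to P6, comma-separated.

T, G, G, U, T, U

P1 → T (d²=196942465.00)
P2 → G (d²=50606792.00)
P3 → G (d²=65475602.00)
P4 → U (d²=92409938.00)
P5 → T (d²=92329504.00)
P6 → U (d²=60080045.00)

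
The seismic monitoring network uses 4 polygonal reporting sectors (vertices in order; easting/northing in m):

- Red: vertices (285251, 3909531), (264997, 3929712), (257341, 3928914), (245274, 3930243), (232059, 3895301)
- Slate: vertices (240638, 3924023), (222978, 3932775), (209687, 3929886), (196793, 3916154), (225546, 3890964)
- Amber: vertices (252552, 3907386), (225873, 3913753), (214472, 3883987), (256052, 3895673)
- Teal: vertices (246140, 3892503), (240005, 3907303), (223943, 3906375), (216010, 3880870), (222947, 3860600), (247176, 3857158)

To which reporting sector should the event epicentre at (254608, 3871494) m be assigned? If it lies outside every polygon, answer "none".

none

Cast a ray rightward from (254608, 3871494). For each polygon, the edges (by vertex number in listed order) whose endpoints lie on opposite sides of northing = 3871494, where each meets that height, and whether that is right or left of the point:
Red: no edge straddles that height → 0 crossings.
Slate: no edge straddles that height → 0 crossings.
Amber: no edge straddles that height → 0 crossings.
Teal: 4–5 at easting≈219218.7 (left), 6–1 at easting≈246755.8 (left) → 0 crossings.
All counts are even, so the point lies outside every listed polygon.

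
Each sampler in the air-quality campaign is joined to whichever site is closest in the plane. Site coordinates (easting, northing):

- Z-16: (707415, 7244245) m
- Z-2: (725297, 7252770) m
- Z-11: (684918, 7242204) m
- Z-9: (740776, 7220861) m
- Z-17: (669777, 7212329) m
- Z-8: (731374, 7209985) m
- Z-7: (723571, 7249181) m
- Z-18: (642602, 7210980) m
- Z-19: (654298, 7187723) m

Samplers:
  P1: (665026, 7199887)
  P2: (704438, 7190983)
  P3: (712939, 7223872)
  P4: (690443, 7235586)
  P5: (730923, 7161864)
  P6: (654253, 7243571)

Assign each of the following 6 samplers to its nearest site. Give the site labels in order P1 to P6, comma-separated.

P1 → Z-17 (d²=177375365.00)
P2 → Z-8 (d²=1086624100.00)
P3 → Z-16 (d²=445573705.00)
P4 → Z-11 (d²=74323549.00)
P5 → Z-8 (d²=2315834042.00)
P6 → Z-11 (d²=942210914.00)

Z-17, Z-8, Z-16, Z-11, Z-8, Z-11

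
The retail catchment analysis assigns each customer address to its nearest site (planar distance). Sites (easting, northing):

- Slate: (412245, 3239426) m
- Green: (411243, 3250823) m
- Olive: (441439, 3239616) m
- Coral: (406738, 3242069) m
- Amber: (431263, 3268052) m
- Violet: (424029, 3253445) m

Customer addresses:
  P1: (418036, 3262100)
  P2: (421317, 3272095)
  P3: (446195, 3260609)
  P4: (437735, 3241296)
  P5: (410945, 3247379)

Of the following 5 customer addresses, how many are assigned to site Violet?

P1 → Violet
P2 → Amber
P3 → Amber
P4 → Olive
P5 → Green
1 of the 5 goes to Violet.

1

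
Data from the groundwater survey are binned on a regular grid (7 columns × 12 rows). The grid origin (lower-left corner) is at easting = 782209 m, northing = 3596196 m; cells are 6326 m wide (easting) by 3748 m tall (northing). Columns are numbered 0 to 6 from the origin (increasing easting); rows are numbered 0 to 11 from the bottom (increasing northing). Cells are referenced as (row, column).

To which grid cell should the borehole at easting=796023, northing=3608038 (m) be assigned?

(3, 2)

Column index: ⌊(796023 − 782209) / 6326⌋ = ⌊2.184⌋ = 2
Row offset from origin: ⌊(3608038 − 3596196) / 3748⌋ = ⌊3.160⌋ = 3 → row 3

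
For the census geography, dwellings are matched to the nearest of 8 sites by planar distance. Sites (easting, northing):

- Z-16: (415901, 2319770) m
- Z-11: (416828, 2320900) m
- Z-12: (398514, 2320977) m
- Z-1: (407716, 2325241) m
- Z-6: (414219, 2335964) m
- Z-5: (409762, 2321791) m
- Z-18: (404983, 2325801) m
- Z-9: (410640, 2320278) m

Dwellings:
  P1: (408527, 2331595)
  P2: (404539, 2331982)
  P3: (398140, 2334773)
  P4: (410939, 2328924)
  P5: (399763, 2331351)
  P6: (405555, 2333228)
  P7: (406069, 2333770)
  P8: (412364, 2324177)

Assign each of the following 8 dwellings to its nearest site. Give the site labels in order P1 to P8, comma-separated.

P1 → Z-1 (d²=41031037.00)
P2 → Z-18 (d²=38401897.00)
P3 → Z-18 (d²=127323433.00)
P4 → Z-1 (d²=23952218.00)
P5 → Z-18 (d²=58050900.00)
P6 → Z-18 (d²=55487513.00)
P7 → Z-18 (d²=64684357.00)
P8 → Z-5 (d²=12463400.00)

Z-1, Z-18, Z-18, Z-1, Z-18, Z-18, Z-18, Z-5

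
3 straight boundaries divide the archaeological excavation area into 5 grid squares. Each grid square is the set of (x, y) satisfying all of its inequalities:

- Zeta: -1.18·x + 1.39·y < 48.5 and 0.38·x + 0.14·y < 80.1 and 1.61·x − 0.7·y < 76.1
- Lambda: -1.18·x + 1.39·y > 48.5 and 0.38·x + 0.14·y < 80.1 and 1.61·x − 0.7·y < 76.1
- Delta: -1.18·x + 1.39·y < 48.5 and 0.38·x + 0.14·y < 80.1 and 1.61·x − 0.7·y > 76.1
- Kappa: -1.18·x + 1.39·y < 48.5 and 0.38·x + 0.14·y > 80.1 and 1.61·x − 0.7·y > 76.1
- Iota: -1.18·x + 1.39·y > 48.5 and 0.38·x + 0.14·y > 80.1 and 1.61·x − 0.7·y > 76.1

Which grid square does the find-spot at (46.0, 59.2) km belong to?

-1.18·46.0 + 1.39·59.2 = 28.008, which is < 48.5
0.38·46.0 + 0.14·59.2 = 25.768, which is < 80.1
1.61·46.0 − 0.7·59.2 = 32.620, which is < 76.1
This sign pattern matches Zeta.

Zeta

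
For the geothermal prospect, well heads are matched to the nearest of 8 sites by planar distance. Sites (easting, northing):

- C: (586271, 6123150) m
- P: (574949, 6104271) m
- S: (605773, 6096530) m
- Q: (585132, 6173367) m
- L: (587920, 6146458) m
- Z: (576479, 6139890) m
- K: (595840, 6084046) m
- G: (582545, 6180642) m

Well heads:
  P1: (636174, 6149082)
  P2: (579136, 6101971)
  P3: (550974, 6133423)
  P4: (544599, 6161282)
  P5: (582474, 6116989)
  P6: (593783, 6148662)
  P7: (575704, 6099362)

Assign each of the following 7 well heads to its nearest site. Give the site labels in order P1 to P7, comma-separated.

L, P, Z, Z, C, L, P

P1 → L (d²=2335333892.00)
P2 → P (d²=22820969.00)
P3 → Z (d²=692327114.00)
P4 → Z (d²=1473952064.00)
P5 → C (d²=52375130.00)
P6 → L (d²=39232385.00)
P7 → P (d²=24668306.00)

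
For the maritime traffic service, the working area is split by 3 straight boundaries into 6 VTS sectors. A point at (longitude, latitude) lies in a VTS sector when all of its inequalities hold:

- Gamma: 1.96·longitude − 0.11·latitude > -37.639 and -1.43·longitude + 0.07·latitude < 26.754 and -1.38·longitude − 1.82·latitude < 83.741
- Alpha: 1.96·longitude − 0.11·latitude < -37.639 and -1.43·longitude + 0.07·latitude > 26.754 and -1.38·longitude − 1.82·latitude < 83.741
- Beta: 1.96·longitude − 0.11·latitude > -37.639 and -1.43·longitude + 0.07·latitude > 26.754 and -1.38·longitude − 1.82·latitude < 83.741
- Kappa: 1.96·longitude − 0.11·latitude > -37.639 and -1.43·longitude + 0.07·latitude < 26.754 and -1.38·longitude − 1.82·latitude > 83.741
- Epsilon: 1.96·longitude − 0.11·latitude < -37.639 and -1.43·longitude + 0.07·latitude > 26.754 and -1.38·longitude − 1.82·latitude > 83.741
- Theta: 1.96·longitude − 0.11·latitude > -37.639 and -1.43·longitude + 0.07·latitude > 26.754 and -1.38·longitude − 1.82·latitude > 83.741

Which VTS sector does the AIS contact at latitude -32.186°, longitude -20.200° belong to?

1.96·-20.200 − 0.11·-32.186 = -36.052, which is > -37.639
-1.43·-20.200 + 0.07·-32.186 = 26.633, which is < 26.754
-1.38·-20.200 − 1.82·-32.186 = 86.455, which is > 83.741
This sign pattern matches Kappa.

Kappa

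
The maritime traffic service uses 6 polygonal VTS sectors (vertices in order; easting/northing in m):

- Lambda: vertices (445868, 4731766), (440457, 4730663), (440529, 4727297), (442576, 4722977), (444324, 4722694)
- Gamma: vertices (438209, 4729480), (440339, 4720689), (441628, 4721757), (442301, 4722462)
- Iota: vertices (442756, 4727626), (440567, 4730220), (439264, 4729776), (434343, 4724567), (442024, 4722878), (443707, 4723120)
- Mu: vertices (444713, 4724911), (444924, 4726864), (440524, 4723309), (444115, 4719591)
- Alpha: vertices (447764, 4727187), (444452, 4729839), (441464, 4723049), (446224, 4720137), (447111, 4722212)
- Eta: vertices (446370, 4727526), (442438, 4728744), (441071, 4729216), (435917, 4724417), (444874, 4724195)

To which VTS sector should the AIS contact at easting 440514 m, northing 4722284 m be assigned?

Gamma

Cast a ray rightward from (440514, 4722284). For each polygon, the edges (by vertex number in listed order) whose endpoints lie on opposite sides of northing = 4722284, where each meets that height, and whether that is right or left of the point:
Lambda: no edge straddles that height → 0 crossings.
Gamma: 1–2 at easting≈439952.5 (left), 3–4 at easting≈442131.1 (right) → 1 crossing.
Iota: no edge straddles that height → 0 crossings.
Mu: 3–4 at easting≈441514.0 (right), 4–1 at easting≈444417.7 (right) → 2 crossings.
Alpha: 3–4 at easting≈442714.5 (right), 5–1 at easting≈447120.5 (right) → 2 crossings.
Eta: no edge straddles that height → 0 crossings.
Only Gamma has an odd count, so the point is inside Gamma.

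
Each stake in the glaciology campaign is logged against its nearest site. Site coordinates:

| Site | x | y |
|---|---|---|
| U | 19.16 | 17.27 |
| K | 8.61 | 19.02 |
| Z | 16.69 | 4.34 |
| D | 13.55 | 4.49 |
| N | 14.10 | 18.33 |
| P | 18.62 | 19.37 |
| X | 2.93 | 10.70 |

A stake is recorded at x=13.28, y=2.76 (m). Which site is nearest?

D

Squared distances to each site:
U: 245.115; K: 286.196; Z: 14.125; D: 3.066; N: 243.097; P: 304.408; X: 170.166.
Minimum at D.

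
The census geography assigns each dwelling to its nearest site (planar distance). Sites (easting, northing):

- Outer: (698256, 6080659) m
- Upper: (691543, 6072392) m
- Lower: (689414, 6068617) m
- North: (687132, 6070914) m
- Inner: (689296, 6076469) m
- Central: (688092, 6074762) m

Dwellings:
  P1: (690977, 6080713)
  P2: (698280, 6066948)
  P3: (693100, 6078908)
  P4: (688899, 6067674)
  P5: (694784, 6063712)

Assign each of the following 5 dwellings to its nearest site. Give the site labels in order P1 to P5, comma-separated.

P1 → Inner (d²=20837297.00)
P2 → Upper (d²=75024305.00)
P3 → Inner (d²=20419137.00)
P4 → Lower (d²=1154474.00)
P5 → Lower (d²=52895925.00)

Inner, Upper, Inner, Lower, Lower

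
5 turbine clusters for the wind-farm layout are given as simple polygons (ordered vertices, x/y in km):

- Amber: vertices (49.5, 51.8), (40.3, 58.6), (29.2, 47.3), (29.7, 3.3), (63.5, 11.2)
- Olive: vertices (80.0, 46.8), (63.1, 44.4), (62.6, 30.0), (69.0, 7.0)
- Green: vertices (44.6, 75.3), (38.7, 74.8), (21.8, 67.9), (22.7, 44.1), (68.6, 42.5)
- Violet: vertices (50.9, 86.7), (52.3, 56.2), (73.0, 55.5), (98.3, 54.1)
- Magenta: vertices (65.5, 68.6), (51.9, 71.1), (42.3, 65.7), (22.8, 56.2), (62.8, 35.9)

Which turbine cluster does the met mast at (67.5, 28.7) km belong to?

Olive

Cast a ray rightward from (67.5, 28.7). For each polygon, the edges (by vertex number in listed order) whose endpoints lie on opposite sides of y = 28.7, where each meets that height, and whether that is right or left of the point:
Amber: 3–4 at x≈29.41 (left), 5–1 at x≈57.47 (left) → 0 crossings.
Olive: 3–4 at x≈62.96 (left), 4–1 at x≈75.00 (right) → 1 crossing.
Green: no edge straddles that height → 0 crossings.
Violet: no edge straddles that height → 0 crossings.
Magenta: no edge straddles that height → 0 crossings.
Only Olive has an odd count, so the point is inside Olive.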